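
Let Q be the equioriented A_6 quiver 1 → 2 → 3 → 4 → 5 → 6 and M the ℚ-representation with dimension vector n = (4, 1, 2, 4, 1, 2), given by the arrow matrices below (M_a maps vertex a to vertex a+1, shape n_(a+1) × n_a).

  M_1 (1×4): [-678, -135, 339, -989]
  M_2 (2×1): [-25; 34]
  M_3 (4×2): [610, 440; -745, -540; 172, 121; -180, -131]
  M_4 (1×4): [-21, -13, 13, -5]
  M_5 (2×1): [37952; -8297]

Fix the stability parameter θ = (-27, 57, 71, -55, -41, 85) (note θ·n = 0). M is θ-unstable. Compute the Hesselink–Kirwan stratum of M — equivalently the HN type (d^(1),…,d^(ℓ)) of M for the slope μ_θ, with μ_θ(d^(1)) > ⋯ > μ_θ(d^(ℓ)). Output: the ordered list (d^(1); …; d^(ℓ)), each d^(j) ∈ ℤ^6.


Via rank(M_{q-1}∘⋯∘M_p): M ≅ I[1,1]^3, I[1,6], I[3,4], I[4,4]^2, I[6,6].
μ_θ-semistable layers: μ^(1)=85; μ^(2)=8; μ^(3)=-27; μ^(4)=-55

((0, 0, 0, 0, 0, 2); (0, 1, 2, 2, 1, 0); (4, 0, 0, 0, 0, 0); (0, 0, 0, 2, 0, 0))


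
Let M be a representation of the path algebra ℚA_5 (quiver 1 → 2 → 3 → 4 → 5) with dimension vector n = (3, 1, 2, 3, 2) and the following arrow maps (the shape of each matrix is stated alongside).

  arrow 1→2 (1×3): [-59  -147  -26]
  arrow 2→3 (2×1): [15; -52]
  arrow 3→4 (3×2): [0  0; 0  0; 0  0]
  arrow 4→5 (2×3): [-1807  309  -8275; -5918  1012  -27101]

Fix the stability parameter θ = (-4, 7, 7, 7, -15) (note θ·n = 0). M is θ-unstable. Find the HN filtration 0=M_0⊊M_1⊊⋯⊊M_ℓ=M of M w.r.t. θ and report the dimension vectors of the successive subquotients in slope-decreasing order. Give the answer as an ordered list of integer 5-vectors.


Barcode: M ≅ I[1,1]^2, I[1,3], I[3,3], I[4,4], I[4,5]^2. HN layers by μ_θ (2 steps, strictly decreasing):
  μ^(1)=7; μ^(2)=-4

((0, 1, 2, 1, 0); (3, 0, 0, 2, 2))


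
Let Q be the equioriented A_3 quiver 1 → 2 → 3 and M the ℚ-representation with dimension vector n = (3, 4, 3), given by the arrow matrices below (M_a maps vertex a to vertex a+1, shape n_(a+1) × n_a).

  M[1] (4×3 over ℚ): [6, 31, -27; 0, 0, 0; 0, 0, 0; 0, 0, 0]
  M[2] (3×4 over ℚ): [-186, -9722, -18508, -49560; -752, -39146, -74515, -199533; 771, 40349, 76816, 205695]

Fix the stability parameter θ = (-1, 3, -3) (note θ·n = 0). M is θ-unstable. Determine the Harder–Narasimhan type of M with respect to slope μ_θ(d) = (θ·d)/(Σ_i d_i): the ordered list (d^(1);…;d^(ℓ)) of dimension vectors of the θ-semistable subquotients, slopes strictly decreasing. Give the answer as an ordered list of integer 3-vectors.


Barcode: M ≅ I[1,1]^2, I[1,3], I[2,2], I[2,3]^2. HN layers by μ_θ (3 steps, strictly decreasing):
  μ^(1)=3; μ^(2)=0; μ^(3)=-1

((0, 1, 0); (0, 3, 3); (3, 0, 0))


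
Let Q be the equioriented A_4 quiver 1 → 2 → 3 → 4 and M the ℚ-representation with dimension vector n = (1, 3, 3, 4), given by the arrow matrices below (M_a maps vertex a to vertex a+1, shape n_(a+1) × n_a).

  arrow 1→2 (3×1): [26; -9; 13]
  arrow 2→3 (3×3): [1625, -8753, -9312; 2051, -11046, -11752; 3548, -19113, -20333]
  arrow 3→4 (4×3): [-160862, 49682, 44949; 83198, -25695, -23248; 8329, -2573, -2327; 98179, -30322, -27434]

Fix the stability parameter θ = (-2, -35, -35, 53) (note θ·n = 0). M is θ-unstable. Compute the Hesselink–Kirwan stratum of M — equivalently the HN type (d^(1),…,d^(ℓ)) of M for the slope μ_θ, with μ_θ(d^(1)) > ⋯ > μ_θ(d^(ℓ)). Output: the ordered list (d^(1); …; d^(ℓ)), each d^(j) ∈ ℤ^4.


Barcode: M ≅ I[1,4], I[2,4]^2, I[4,4]. HN layers by μ_θ (3 steps, strictly decreasing):
  μ^(1)=53; μ^(2)=-24; μ^(3)=-35

((0, 0, 0, 4); (1, 1, 1, 0); (0, 2, 2, 0))


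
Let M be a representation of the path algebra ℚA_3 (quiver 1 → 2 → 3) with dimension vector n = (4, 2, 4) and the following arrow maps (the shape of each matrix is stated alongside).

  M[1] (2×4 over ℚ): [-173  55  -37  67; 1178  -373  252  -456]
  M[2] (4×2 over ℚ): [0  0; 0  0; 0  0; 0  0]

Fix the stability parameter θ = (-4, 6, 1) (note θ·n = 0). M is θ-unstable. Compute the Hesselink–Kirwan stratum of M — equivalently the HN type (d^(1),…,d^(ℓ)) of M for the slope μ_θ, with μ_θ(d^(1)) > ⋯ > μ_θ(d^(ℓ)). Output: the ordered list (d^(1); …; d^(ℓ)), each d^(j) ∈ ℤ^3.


Barcode: M ≅ I[1,1]^2, I[1,2]^2, I[3,3]^4. HN layers by μ_θ (3 steps, strictly decreasing):
  μ^(1)=6; μ^(2)=1; μ^(3)=-4

((0, 2, 0); (0, 0, 4); (4, 0, 0))


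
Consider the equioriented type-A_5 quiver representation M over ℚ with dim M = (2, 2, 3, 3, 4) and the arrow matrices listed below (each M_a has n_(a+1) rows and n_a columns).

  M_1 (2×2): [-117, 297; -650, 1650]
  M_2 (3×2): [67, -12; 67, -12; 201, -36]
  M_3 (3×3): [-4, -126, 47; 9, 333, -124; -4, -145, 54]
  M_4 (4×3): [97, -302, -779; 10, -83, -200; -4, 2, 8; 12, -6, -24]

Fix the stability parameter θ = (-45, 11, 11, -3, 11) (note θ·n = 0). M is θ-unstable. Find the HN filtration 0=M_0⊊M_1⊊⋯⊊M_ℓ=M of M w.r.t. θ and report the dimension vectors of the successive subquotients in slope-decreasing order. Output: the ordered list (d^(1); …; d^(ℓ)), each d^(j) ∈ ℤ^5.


Interval decomposition of M: I[1,1], I[1,4], I[2,2], I[3,5]^2, I[5,5]^2.
HN type (ℓ=4): μ^(1)=11; μ^(2)=19/3; μ^(3)=4; μ^(4)=-45

((0, 1, 0, 0, 4); (0, 1, 1, 1, 0); (0, 0, 2, 2, 0); (2, 0, 0, 0, 0))


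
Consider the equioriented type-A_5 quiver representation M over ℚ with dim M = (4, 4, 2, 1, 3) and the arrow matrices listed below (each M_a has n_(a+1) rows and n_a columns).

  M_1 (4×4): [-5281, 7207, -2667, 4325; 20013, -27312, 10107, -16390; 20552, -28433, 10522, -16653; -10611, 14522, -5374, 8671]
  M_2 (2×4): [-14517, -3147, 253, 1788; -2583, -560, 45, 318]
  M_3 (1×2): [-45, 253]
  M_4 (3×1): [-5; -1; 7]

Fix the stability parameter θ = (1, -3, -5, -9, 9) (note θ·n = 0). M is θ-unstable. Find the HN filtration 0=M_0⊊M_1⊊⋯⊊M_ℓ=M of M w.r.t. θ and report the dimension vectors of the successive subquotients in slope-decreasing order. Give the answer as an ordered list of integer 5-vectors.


Via rank(M_{q-1}∘⋯∘M_p): M ≅ I[1,2]^2, I[1,3], I[1,5], I[5,5]^2.
μ_θ-semistable layers: μ^(1)=9; μ^(2)=-1; μ^(3)=-7/3; μ^(4)=-4

((0, 0, 0, 0, 3); (2, 2, 0, 0, 0); (1, 1, 1, 0, 0); (1, 1, 1, 1, 0))


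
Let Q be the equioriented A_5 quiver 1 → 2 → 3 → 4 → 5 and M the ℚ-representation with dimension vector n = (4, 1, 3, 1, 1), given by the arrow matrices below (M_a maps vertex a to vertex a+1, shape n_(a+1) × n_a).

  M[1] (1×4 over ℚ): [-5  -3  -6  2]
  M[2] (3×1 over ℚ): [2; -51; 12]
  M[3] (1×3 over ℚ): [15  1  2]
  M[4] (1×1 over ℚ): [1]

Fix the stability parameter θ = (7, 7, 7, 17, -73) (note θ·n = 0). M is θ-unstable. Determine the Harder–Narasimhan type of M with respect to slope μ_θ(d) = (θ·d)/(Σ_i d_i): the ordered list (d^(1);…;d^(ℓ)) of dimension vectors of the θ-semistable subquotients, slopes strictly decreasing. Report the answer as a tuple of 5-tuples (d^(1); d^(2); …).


Barcode: M ≅ I[1,1]^3, I[1,5], I[3,3]^2. HN layers by μ_θ (2 steps, strictly decreasing):
  μ^(1)=7; μ^(2)=-7

((3, 0, 2, 0, 0); (1, 1, 1, 1, 1))


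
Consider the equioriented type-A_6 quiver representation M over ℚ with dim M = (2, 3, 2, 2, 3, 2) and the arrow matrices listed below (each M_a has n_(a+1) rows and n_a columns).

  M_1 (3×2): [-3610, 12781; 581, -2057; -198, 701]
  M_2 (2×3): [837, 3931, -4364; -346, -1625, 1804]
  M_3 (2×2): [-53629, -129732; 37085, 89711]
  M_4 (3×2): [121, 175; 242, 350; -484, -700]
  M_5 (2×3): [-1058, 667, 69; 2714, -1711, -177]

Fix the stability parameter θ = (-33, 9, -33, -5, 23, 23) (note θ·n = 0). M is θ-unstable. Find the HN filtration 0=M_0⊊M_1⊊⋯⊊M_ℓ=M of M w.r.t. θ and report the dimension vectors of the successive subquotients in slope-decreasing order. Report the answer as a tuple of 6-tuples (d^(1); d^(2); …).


Interval decomposition of M: I[1,4], I[1,5], I[2,2], I[5,5], I[5,6], I[6,6].
HN type (ℓ=5): μ^(1)=23; μ^(2)=9; μ^(3)=-5; μ^(4)=-12; μ^(5)=-33

((0, 0, 0, 0, 3, 2); (0, 1, 0, 0, 0, 0); (0, 0, 0, 2, 0, 0); (0, 2, 2, 0, 0, 0); (2, 0, 0, 0, 0, 0))


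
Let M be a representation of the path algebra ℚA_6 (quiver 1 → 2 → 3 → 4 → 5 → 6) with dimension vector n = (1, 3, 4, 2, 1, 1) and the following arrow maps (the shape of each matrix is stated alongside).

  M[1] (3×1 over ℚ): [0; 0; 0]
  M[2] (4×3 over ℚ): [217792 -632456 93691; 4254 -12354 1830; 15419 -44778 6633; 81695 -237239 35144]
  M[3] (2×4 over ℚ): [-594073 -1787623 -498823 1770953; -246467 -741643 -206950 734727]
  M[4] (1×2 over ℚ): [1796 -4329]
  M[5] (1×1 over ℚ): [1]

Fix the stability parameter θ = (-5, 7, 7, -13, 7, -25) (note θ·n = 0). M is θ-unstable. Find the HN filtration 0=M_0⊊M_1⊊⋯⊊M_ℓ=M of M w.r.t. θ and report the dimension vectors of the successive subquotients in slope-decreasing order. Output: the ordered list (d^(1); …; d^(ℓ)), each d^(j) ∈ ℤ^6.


Interval decomposition of M: I[1,1], I[2,3], I[2,4], I[2,6], I[3,3].
HN type (ℓ=4): μ^(1)=7; μ^(2)=1/3; μ^(3)=-17/5; μ^(4)=-5

((0, 1, 2, 0, 0, 0); (0, 1, 1, 1, 0, 0); (0, 1, 1, 1, 1, 1); (1, 0, 0, 0, 0, 0))


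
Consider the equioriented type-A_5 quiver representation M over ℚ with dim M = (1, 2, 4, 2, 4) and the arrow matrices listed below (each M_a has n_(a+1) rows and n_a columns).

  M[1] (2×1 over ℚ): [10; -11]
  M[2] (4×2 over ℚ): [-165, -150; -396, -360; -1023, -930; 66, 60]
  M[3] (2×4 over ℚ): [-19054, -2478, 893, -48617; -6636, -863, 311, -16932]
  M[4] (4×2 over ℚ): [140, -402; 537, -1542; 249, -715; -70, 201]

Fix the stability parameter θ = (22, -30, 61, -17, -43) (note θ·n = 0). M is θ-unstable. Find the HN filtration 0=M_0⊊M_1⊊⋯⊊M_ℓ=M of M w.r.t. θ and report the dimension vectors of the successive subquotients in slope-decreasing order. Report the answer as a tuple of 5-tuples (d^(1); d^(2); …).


Interval decomposition of M: I[1,2], I[2,5], I[3,3]^2, I[3,5], I[5,5]^2.
HN type (ℓ=5): μ^(1)=61; μ^(2)=1/3; μ^(3)=-4; μ^(4)=-30; μ^(5)=-43

((0, 0, 2, 0, 0); (0, 0, 2, 2, 2); (1, 1, 0, 0, 0); (0, 1, 0, 0, 0); (0, 0, 0, 0, 2))


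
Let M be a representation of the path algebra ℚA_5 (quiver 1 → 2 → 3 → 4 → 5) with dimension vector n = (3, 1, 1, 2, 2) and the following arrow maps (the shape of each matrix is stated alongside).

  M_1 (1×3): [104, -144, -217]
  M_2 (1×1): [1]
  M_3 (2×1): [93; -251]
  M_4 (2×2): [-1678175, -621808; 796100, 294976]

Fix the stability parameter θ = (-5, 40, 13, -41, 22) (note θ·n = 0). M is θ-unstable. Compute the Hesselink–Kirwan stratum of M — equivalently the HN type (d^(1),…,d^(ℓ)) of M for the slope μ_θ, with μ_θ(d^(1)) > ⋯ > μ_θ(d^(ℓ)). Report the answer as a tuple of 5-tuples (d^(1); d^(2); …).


Interval decomposition of M: I[1,1]^2, I[1,5], I[4,4], I[5,5].
HN type (ℓ=4): μ^(1)=22; μ^(2)=4; μ^(3)=-5; μ^(4)=-41

((0, 0, 0, 0, 2); (0, 1, 1, 1, 0); (3, 0, 0, 0, 0); (0, 0, 0, 1, 0))


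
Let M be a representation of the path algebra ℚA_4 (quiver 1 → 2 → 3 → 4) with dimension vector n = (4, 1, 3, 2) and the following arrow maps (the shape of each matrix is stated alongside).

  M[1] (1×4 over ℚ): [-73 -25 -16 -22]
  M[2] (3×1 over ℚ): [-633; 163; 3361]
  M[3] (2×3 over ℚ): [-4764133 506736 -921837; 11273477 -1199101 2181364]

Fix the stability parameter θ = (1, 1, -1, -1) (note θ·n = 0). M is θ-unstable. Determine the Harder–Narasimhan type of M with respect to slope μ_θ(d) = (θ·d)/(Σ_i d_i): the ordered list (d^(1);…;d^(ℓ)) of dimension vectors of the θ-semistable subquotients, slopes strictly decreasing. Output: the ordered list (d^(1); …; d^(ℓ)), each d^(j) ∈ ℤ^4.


Via rank(M_{q-1}∘⋯∘M_p): M ≅ I[1,1]^3, I[1,3], I[3,4]^2.
μ_θ-semistable layers: μ^(1)=1; μ^(2)=1/3; μ^(3)=-1

((3, 0, 0, 0); (1, 1, 1, 0); (0, 0, 2, 2))


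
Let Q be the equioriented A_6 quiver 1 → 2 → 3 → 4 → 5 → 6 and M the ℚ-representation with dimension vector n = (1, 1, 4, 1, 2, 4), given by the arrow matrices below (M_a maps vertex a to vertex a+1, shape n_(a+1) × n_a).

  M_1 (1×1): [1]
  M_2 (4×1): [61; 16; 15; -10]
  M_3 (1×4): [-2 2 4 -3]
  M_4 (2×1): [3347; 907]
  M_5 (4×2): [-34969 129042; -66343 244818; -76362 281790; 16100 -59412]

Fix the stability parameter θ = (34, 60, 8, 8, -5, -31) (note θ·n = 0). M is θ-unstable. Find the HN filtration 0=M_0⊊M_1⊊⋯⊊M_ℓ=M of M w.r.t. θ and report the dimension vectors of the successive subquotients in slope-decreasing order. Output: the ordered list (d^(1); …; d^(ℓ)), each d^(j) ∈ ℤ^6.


Barcode: M ≅ I[1,3], I[3,3]^2, I[3,6], I[5,6], I[6,6]^2. HN layers by μ_θ (5 steps, strictly decreasing):
  μ^(1)=34; μ^(2)=8; μ^(3)=-5; μ^(4)=-18; μ^(5)=-31

((1, 1, 1, 0, 0, 0); (0, 0, 2, 0, 0, 0); (0, 0, 1, 1, 1, 1); (0, 0, 0, 0, 1, 1); (0, 0, 0, 0, 0, 2))


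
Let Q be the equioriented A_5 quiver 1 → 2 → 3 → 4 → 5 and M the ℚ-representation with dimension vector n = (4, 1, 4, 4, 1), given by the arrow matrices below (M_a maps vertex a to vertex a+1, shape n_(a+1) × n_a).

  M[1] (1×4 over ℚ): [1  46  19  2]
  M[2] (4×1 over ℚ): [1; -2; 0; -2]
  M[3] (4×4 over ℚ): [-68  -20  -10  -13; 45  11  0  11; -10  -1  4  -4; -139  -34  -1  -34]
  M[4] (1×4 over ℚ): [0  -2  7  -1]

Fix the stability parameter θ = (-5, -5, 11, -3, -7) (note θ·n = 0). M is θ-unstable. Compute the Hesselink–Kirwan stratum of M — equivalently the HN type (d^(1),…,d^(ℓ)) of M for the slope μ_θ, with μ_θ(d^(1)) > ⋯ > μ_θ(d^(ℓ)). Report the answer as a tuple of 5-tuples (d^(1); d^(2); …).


Interval decomposition of M: I[1,1]^3, I[1,5], I[3,4]^3.
HN type (ℓ=3): μ^(1)=4; μ^(2)=1/3; μ^(3)=-5

((0, 0, 3, 3, 0); (0, 0, 1, 1, 1); (4, 1, 0, 0, 0))


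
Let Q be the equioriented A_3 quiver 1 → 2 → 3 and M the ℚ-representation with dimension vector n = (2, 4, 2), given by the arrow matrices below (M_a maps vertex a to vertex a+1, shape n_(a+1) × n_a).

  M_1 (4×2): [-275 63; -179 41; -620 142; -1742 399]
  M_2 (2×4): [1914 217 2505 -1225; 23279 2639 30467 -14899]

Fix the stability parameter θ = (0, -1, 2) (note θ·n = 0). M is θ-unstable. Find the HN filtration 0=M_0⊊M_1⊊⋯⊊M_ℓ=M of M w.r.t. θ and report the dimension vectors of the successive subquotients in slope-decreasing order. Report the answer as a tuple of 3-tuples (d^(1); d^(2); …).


Interval decomposition of M: I[1,3]^2, I[2,2]^2.
HN type (ℓ=3): μ^(1)=2; μ^(2)=-1/2; μ^(3)=-1

((0, 0, 2); (2, 2, 0); (0, 2, 0))


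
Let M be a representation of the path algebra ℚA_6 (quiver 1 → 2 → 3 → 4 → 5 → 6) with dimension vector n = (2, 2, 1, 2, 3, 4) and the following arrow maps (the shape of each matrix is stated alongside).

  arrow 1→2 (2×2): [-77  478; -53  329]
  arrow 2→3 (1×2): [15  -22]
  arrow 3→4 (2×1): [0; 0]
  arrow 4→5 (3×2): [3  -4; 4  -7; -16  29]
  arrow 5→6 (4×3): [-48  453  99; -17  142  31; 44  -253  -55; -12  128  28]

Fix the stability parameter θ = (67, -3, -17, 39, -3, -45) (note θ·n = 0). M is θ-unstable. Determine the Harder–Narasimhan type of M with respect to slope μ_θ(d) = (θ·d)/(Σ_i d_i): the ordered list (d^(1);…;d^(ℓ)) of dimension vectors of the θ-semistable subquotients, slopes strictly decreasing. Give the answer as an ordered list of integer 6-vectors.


Via rank(M_{q-1}∘⋯∘M_p): M ≅ I[1,2], I[1,3], I[4,5], I[4,6], I[5,6], I[6,6]^2.
μ_θ-semistable layers: μ^(1)=32; μ^(2)=18; μ^(3)=47/3; μ^(4)=-3; μ^(5)=-24; μ^(6)=-45

((1, 1, 0, 0, 0, 0); (0, 0, 0, 1, 1, 0); (1, 1, 1, 0, 0, 0); (0, 0, 0, 1, 1, 1); (0, 0, 0, 0, 1, 1); (0, 0, 0, 0, 0, 2))


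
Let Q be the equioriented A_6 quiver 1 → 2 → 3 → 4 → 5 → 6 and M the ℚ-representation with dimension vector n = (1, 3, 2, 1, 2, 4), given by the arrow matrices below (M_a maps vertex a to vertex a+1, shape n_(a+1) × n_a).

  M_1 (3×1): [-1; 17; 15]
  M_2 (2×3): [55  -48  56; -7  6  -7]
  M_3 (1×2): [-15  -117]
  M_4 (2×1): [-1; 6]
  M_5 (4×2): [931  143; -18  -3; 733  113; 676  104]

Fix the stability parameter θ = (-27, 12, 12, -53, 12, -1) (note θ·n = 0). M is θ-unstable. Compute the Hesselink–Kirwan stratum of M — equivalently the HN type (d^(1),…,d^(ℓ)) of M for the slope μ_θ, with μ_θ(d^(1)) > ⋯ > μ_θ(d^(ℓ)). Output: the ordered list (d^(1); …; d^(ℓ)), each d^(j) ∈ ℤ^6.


Barcode: M ≅ I[1,6], I[2,2], I[2,3], I[5,6], I[6,6]^2. HN layers by μ_θ (5 steps, strictly decreasing):
  μ^(1)=12; μ^(2)=11/2; μ^(3)=-1; μ^(4)=-29/3; μ^(5)=-27

((0, 2, 1, 0, 0, 0); (0, 0, 0, 0, 2, 2); (0, 0, 0, 0, 0, 2); (0, 1, 1, 1, 0, 0); (1, 0, 0, 0, 0, 0))


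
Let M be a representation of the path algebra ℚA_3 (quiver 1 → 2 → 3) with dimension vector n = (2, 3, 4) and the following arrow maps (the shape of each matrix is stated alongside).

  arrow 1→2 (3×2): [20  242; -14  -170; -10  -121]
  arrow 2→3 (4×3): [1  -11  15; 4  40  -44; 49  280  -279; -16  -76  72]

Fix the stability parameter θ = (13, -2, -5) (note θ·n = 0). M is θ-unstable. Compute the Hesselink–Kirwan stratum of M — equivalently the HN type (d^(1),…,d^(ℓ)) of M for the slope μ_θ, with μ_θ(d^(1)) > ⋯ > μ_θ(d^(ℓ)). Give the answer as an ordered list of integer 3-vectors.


Via rank(M_{q-1}∘⋯∘M_p): M ≅ I[1,3]^2, I[2,2], I[3,3]^2.
μ_θ-semistable layers: μ^(1)=2; μ^(2)=-2; μ^(3)=-5

((2, 2, 2); (0, 1, 0); (0, 0, 2))


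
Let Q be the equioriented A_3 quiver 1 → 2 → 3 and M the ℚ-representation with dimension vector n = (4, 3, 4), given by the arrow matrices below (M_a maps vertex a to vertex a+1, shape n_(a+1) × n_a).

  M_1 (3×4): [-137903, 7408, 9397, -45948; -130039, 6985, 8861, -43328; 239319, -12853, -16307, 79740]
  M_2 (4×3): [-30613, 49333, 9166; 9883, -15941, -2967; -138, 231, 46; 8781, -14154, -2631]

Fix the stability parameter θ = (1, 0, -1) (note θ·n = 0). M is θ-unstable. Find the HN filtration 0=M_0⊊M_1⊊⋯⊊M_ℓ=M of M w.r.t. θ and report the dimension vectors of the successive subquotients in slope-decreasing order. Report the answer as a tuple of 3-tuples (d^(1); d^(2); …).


Interval decomposition of M: I[1,1], I[1,3]^3, I[3,3].
HN type (ℓ=3): μ^(1)=1; μ^(2)=0; μ^(3)=-1

((1, 0, 0); (3, 3, 3); (0, 0, 1))


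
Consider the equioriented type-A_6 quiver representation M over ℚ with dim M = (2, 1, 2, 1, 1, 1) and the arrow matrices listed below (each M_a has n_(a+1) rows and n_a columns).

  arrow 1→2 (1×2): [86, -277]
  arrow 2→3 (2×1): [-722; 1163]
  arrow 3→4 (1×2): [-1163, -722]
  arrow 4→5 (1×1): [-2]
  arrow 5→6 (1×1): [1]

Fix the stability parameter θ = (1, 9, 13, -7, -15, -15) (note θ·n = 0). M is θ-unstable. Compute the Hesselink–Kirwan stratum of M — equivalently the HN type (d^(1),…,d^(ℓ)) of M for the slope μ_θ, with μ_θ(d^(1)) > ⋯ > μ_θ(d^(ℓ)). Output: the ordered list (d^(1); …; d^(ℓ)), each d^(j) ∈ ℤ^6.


Interval decomposition of M: I[1,1], I[1,3], I[3,6].
HN type (ℓ=4): μ^(1)=13; μ^(2)=9; μ^(3)=1; μ^(4)=-6

((0, 0, 1, 0, 0, 0); (0, 1, 0, 0, 0, 0); (2, 0, 0, 0, 0, 0); (0, 0, 1, 1, 1, 1))


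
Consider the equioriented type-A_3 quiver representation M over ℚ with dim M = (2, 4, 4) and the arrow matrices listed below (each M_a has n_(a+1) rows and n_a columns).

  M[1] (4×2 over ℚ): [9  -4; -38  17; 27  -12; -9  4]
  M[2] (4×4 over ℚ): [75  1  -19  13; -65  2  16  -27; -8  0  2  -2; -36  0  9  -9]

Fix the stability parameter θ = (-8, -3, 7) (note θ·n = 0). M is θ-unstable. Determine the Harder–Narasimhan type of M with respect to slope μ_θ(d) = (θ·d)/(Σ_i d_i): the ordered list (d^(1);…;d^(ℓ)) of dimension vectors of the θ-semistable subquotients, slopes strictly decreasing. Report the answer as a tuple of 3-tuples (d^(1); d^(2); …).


Interval decomposition of M: I[1,2], I[1,3], I[2,3]^2, I[3,3].
HN type (ℓ=3): μ^(1)=7; μ^(2)=-3; μ^(3)=-8

((0, 0, 4); (0, 4, 0); (2, 0, 0))


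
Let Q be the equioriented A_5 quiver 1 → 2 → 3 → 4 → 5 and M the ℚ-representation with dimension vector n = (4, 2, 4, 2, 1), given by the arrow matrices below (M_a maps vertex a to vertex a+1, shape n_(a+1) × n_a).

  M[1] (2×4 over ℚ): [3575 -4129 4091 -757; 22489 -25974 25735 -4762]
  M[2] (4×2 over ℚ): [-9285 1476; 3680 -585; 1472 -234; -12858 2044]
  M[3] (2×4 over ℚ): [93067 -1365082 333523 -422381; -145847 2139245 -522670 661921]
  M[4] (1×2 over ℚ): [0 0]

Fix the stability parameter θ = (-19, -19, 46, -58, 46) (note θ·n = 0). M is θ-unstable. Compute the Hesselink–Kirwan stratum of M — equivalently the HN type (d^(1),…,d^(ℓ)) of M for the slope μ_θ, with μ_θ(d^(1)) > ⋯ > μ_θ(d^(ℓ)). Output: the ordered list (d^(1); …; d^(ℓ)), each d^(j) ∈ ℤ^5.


Via rank(M_{q-1}∘⋯∘M_p): M ≅ I[1,1]^2, I[1,4]^2, I[3,3]^2, I[5,5].
μ_θ-semistable layers: μ^(1)=46; μ^(2)=-6; μ^(3)=-19

((0, 0, 2, 0, 1); (0, 0, 2, 2, 0); (4, 2, 0, 0, 0))


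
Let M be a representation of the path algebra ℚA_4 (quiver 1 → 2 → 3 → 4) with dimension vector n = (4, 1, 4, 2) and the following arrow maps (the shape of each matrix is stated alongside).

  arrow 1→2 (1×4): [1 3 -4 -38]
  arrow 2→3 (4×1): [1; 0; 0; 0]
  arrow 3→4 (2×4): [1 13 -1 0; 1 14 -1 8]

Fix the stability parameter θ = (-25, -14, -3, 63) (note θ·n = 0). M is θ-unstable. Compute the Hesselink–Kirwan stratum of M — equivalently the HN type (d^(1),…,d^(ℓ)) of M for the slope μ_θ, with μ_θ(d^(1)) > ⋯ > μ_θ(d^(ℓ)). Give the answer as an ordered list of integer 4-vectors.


Interval decomposition of M: I[1,1]^3, I[1,4], I[3,3]^2, I[3,4].
HN type (ℓ=4): μ^(1)=63; μ^(2)=-3; μ^(3)=-14; μ^(4)=-25

((0, 0, 0, 2); (0, 0, 4, 0); (0, 1, 0, 0); (4, 0, 0, 0))


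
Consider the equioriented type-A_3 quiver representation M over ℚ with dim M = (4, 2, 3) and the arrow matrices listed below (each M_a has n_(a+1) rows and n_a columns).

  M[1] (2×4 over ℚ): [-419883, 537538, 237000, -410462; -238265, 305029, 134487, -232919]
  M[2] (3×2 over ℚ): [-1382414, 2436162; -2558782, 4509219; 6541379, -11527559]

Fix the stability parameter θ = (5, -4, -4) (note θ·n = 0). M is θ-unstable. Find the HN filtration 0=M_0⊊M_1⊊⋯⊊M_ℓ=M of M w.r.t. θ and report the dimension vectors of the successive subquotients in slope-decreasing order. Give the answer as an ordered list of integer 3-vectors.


Interval decomposition of M: I[1,1]^2, I[1,3]^2, I[3,3].
HN type (ℓ=3): μ^(1)=5; μ^(2)=-1; μ^(3)=-4

((2, 0, 0); (2, 2, 2); (0, 0, 1))


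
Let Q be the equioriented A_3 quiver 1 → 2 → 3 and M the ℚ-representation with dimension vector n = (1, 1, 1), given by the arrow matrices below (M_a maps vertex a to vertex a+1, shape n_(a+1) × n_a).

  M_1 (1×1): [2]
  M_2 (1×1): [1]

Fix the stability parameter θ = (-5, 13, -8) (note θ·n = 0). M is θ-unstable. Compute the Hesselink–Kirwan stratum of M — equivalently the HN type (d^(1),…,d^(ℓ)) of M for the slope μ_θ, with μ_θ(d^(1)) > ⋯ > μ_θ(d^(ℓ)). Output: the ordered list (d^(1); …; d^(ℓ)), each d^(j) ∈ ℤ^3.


Interval decomposition of M: I[1,3].
HN type (ℓ=2): μ^(1)=5/2; μ^(2)=-5

((0, 1, 1); (1, 0, 0))


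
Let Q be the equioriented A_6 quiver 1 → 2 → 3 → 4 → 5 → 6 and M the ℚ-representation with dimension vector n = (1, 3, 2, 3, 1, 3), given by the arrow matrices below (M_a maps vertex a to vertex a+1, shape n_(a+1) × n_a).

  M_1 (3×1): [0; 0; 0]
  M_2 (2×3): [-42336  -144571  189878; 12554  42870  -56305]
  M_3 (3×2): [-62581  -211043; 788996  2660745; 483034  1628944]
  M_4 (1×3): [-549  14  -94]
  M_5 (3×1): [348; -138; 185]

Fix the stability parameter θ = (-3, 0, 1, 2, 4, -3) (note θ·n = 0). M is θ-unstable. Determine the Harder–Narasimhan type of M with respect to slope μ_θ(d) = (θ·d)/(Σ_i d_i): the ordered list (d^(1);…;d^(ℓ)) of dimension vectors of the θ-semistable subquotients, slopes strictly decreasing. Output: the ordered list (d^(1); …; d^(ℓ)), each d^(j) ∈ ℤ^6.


Interval decomposition of M: I[1,1], I[2,2], I[2,4], I[2,6], I[4,4], I[6,6]^2.
HN type (ℓ=4): μ^(1)=2; μ^(2)=1; μ^(3)=0; μ^(4)=-3

((0, 0, 0, 2, 0, 0); (0, 0, 2, 1, 1, 1); (0, 3, 0, 0, 0, 0); (1, 0, 0, 0, 0, 2))


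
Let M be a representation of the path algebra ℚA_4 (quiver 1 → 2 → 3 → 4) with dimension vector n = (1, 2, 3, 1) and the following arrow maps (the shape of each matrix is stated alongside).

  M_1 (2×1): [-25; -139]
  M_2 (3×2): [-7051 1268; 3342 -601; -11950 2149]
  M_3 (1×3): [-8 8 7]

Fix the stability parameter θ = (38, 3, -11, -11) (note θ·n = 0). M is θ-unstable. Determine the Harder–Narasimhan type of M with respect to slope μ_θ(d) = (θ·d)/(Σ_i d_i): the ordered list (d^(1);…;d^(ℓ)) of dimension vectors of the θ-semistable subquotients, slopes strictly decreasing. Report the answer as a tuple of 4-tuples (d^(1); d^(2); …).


Barcode: M ≅ I[1,4], I[2,3], I[3,3]. HN layers by μ_θ (3 steps, strictly decreasing):
  μ^(1)=19/4; μ^(2)=-4; μ^(3)=-11

((1, 1, 1, 1); (0, 1, 1, 0); (0, 0, 1, 0))


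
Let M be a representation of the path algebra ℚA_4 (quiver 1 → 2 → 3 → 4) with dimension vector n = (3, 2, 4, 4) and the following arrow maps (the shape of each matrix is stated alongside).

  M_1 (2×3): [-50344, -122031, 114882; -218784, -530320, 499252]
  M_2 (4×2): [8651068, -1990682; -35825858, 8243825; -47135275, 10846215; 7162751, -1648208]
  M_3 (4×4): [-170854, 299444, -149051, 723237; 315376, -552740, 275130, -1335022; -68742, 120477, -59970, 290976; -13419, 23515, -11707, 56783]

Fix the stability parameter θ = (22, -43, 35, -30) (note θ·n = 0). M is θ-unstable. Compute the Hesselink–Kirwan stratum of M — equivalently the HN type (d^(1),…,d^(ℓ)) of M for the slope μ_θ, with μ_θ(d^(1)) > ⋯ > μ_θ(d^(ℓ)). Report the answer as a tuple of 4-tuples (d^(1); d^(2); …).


Via rank(M_{q-1}∘⋯∘M_p): M ≅ I[1,1], I[1,3], I[1,4], I[3,4]^2, I[4,4].
μ_θ-semistable layers: μ^(1)=35; μ^(2)=22; μ^(3)=5/2; μ^(4)=-21/2; μ^(5)=-30

((0, 0, 1, 0); (1, 0, 0, 0); (0, 0, 3, 3); (2, 2, 0, 0); (0, 0, 0, 1))


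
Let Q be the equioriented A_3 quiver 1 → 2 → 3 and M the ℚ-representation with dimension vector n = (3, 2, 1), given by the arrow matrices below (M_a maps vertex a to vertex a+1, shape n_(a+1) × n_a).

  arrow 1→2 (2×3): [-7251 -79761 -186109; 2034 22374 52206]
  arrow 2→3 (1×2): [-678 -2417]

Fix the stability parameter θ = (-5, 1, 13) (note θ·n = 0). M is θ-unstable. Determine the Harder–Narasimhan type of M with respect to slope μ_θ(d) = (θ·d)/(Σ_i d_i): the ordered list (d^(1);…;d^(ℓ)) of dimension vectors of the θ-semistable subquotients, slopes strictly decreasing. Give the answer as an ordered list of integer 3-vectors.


Interval decomposition of M: I[1,1]^2, I[1,2], I[2,3].
HN type (ℓ=3): μ^(1)=13; μ^(2)=1; μ^(3)=-5

((0, 0, 1); (0, 2, 0); (3, 0, 0))


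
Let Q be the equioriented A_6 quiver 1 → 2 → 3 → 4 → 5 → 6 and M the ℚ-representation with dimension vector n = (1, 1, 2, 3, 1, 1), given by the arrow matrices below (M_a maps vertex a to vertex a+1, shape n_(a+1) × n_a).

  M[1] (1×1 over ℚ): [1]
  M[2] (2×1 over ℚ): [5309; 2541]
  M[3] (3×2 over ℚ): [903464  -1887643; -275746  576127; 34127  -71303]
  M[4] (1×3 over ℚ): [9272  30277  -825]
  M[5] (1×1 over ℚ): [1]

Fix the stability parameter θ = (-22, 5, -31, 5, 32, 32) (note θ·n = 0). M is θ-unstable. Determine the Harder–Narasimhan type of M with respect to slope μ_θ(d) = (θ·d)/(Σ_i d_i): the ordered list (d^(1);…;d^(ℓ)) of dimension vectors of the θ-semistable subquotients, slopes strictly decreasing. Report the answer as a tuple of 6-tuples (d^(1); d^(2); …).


Via rank(M_{q-1}∘⋯∘M_p): M ≅ I[1,6], I[3,4], I[4,4].
μ_θ-semistable layers: μ^(1)=32; μ^(2)=5; μ^(3)=-13; μ^(4)=-22; μ^(5)=-31

((0, 0, 0, 0, 1, 1); (0, 0, 0, 3, 0, 0); (0, 1, 1, 0, 0, 0); (1, 0, 0, 0, 0, 0); (0, 0, 1, 0, 0, 0))


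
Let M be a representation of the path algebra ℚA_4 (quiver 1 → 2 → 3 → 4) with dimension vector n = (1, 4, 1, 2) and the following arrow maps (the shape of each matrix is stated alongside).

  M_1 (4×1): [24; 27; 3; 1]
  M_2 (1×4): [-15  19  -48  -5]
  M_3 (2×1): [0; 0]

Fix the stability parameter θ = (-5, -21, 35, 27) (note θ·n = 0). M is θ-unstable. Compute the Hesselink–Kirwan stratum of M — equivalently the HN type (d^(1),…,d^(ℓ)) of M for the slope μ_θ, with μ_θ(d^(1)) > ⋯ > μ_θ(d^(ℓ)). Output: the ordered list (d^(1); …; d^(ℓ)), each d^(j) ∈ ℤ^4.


Interval decomposition of M: I[1,3], I[2,2]^3, I[4,4]^2.
HN type (ℓ=4): μ^(1)=35; μ^(2)=27; μ^(3)=-13; μ^(4)=-21

((0, 0, 1, 0); (0, 0, 0, 2); (1, 1, 0, 0); (0, 3, 0, 0))


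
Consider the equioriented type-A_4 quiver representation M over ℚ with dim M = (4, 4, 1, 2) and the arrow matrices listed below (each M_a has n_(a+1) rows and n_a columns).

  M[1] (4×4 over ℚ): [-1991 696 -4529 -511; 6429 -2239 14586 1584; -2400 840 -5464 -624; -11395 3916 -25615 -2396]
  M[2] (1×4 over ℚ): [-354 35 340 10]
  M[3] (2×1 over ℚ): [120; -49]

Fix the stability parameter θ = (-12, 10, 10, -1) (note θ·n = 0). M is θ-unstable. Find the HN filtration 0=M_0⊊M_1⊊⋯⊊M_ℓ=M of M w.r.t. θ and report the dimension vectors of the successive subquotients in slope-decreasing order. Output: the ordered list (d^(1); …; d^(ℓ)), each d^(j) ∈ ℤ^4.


Barcode: M ≅ I[1,1], I[1,2]^2, I[1,4], I[2,2], I[4,4]. HN layers by μ_θ (4 steps, strictly decreasing):
  μ^(1)=10; μ^(2)=19/3; μ^(3)=-1; μ^(4)=-12

((0, 3, 0, 0); (0, 1, 1, 1); (0, 0, 0, 1); (4, 0, 0, 0))


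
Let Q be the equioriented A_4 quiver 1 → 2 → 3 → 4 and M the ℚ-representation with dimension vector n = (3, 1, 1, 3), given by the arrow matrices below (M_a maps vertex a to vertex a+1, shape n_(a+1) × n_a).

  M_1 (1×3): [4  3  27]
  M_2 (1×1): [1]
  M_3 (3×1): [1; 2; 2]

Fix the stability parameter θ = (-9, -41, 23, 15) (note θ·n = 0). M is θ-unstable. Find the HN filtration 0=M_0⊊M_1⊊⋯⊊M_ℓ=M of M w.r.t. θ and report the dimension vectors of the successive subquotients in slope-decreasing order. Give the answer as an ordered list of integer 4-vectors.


Barcode: M ≅ I[1,1]^2, I[1,4], I[4,4]^2. HN layers by μ_θ (4 steps, strictly decreasing):
  μ^(1)=19; μ^(2)=15; μ^(3)=-9; μ^(4)=-25

((0, 0, 1, 1); (0, 0, 0, 2); (2, 0, 0, 0); (1, 1, 0, 0))


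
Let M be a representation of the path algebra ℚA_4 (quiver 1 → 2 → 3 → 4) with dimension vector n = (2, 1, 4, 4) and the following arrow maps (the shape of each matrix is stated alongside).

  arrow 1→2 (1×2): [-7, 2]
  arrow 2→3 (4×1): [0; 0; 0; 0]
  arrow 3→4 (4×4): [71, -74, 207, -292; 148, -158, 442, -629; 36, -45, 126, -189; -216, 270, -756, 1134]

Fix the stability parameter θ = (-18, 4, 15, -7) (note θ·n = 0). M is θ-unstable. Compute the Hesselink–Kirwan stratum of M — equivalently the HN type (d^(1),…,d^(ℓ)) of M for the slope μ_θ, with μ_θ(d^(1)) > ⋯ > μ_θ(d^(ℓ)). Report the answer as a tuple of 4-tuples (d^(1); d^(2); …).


Via rank(M_{q-1}∘⋯∘M_p): M ≅ I[1,1], I[1,2], I[3,3], I[3,4]^3, I[4,4].
μ_θ-semistable layers: μ^(1)=15; μ^(2)=4; μ^(3)=-7; μ^(4)=-18

((0, 0, 1, 0); (0, 1, 3, 3); (0, 0, 0, 1); (2, 0, 0, 0))


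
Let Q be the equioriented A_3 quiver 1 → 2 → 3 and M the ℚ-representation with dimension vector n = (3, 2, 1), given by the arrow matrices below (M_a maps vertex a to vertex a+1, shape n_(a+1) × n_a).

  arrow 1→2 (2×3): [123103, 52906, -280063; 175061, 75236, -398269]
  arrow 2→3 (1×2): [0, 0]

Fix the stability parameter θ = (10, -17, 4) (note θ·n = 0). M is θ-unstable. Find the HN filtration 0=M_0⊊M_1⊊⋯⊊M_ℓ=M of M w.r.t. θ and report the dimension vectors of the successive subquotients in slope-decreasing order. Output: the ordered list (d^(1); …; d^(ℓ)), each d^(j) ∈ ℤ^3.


Interval decomposition of M: I[1,1], I[1,2]^2, I[3,3].
HN type (ℓ=3): μ^(1)=10; μ^(2)=4; μ^(3)=-7/2

((1, 0, 0); (0, 0, 1); (2, 2, 0))


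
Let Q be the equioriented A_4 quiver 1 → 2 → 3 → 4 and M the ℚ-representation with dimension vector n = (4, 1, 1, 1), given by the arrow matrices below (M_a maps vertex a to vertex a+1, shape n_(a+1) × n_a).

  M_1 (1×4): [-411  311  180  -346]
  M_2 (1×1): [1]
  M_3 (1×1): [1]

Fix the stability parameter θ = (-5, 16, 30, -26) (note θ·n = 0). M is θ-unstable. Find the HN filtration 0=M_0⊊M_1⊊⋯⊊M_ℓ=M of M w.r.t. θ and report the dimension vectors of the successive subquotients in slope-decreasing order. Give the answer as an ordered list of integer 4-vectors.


Interval decomposition of M: I[1,1]^3, I[1,4].
HN type (ℓ=2): μ^(1)=20/3; μ^(2)=-5

((0, 1, 1, 1); (4, 0, 0, 0))


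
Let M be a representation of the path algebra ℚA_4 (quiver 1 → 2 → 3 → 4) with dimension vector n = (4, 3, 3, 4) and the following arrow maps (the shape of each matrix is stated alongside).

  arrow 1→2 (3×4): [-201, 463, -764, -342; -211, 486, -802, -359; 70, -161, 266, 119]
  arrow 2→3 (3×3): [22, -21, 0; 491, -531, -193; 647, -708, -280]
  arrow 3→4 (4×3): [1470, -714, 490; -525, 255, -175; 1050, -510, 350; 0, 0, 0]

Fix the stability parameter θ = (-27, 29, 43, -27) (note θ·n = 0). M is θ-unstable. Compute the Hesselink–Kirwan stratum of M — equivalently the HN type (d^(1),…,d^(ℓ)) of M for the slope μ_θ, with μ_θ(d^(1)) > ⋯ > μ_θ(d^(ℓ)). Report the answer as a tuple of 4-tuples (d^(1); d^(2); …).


Via rank(M_{q-1}∘⋯∘M_p): M ≅ I[1,1]^2, I[1,3], I[1,4], I[2,3], I[4,4]^3.
μ_θ-semistable layers: μ^(1)=43; μ^(2)=29; μ^(3)=15; μ^(4)=-27

((0, 0, 2, 0); (0, 2, 0, 0); (0, 1, 1, 1); (4, 0, 0, 3))


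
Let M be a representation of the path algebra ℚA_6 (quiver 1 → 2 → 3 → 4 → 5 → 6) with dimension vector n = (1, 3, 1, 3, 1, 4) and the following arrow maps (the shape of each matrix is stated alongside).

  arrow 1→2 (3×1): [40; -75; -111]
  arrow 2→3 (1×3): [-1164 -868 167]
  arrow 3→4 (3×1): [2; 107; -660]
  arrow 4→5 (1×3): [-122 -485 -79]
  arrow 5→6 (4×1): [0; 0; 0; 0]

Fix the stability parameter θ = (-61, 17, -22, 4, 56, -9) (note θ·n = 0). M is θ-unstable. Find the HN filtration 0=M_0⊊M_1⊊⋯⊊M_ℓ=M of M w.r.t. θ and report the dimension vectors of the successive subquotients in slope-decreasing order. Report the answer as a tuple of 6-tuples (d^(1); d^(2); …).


Via rank(M_{q-1}∘⋯∘M_p): M ≅ I[1,5], I[2,2]^2, I[4,4]^2, I[6,6]^4.
μ_θ-semistable layers: μ^(1)=56; μ^(2)=17; μ^(3)=4; μ^(4)=-5/2; μ^(5)=-9; μ^(6)=-61

((0, 0, 0, 0, 1, 0); (0, 2, 0, 0, 0, 0); (0, 0, 0, 3, 0, 0); (0, 1, 1, 0, 0, 0); (0, 0, 0, 0, 0, 4); (1, 0, 0, 0, 0, 0))


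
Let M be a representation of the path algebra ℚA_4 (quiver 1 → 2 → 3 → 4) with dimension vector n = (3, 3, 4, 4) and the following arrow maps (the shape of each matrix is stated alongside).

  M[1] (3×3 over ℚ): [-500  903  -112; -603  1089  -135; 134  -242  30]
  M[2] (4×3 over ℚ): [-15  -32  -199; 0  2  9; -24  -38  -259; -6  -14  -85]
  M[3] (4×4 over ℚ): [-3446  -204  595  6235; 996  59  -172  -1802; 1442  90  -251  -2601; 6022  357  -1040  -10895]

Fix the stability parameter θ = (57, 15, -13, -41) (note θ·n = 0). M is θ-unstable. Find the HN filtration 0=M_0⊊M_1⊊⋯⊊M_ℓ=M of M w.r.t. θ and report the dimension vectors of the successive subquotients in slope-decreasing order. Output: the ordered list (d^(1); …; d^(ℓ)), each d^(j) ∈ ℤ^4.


Interval decomposition of M: I[1,1], I[1,2], I[1,3], I[2,4], I[3,4]^2, I[4,4].
HN type (ℓ=6): μ^(1)=57; μ^(2)=36; μ^(3)=59/3; μ^(4)=-13; μ^(5)=-27; μ^(6)=-41

((1, 0, 0, 0); (1, 1, 0, 0); (1, 1, 1, 0); (0, 1, 1, 1); (0, 0, 2, 2); (0, 0, 0, 1))


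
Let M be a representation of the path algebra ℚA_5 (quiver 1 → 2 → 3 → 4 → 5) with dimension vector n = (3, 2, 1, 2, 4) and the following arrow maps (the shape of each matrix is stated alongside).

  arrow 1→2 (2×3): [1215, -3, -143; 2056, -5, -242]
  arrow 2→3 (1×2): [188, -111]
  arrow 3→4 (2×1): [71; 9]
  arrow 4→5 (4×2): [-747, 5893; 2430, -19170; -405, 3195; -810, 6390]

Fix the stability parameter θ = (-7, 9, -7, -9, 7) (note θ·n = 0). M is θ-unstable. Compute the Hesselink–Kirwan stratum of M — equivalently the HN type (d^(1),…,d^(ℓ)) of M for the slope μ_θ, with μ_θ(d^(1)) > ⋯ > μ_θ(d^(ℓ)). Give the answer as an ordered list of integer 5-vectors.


Via rank(M_{q-1}∘⋯∘M_p): M ≅ I[1,1], I[1,2], I[1,4], I[4,5], I[5,5]^3.
μ_θ-semistable layers: μ^(1)=9; μ^(2)=7; μ^(3)=-7/3; μ^(4)=-7; μ^(5)=-9

((0, 1, 0, 0, 0); (0, 0, 0, 0, 4); (0, 1, 1, 1, 0); (3, 0, 0, 0, 0); (0, 0, 0, 1, 0))


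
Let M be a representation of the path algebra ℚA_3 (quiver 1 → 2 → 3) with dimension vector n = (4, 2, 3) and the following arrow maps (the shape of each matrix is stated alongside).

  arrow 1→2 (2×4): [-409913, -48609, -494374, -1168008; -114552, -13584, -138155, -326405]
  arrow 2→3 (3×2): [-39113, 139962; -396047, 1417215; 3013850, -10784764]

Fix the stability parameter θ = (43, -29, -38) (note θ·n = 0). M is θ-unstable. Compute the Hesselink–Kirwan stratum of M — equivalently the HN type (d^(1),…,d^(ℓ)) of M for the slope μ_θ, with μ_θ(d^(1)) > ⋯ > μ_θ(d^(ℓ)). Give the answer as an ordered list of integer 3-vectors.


Interval decomposition of M: I[1,1]^2, I[1,3]^2, I[3,3].
HN type (ℓ=3): μ^(1)=43; μ^(2)=-8; μ^(3)=-38

((2, 0, 0); (2, 2, 2); (0, 0, 1))


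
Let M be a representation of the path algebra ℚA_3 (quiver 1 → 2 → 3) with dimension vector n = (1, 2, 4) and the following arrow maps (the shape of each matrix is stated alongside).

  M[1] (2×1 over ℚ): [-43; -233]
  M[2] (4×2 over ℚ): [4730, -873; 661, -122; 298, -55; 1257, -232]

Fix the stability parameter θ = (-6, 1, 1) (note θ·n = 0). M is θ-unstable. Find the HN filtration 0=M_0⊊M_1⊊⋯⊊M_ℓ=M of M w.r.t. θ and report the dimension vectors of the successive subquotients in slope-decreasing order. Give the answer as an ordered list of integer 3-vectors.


Via rank(M_{q-1}∘⋯∘M_p): M ≅ I[1,3], I[2,3], I[3,3]^2.
μ_θ-semistable layers: μ^(1)=1; μ^(2)=-6

((0, 2, 4); (1, 0, 0))


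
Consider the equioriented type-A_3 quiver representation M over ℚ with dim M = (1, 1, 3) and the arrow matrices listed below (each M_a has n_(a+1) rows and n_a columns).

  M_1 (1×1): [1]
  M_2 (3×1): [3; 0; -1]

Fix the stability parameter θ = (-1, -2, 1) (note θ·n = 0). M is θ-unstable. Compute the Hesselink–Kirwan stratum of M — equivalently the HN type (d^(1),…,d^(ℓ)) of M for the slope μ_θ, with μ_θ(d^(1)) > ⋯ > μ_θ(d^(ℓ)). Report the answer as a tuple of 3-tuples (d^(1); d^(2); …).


Via rank(M_{q-1}∘⋯∘M_p): M ≅ I[1,3], I[3,3]^2.
μ_θ-semistable layers: μ^(1)=1; μ^(2)=-3/2

((0, 0, 3); (1, 1, 0))


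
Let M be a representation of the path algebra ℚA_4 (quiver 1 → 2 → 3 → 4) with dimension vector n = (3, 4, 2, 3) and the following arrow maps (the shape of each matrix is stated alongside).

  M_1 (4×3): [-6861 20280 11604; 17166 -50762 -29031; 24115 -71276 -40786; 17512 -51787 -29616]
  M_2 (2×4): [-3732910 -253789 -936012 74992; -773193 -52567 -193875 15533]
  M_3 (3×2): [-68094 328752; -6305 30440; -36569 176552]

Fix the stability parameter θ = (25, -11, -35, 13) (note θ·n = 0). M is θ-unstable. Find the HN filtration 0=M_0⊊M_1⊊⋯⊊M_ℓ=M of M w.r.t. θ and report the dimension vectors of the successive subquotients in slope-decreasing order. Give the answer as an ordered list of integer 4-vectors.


Via rank(M_{q-1}∘⋯∘M_p): M ≅ I[1,2], I[1,3], I[1,4], I[2,2], I[4,4]^2.
μ_θ-semistable layers: μ^(1)=13; μ^(2)=7; μ^(3)=-7; μ^(4)=-11

((0, 0, 0, 3); (1, 1, 0, 0); (2, 2, 2, 0); (0, 1, 0, 0))


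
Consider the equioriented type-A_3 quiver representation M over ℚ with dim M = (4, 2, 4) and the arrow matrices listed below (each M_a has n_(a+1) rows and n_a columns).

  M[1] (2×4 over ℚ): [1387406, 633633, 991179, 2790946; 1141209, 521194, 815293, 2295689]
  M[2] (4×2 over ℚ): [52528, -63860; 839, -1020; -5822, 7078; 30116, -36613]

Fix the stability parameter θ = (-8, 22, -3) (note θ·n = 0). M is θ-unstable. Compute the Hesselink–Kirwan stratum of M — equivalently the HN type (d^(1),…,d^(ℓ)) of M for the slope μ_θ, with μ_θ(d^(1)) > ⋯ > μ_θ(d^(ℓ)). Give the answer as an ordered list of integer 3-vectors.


Via rank(M_{q-1}∘⋯∘M_p): M ≅ I[1,1]^2, I[1,3]^2, I[3,3]^2.
μ_θ-semistable layers: μ^(1)=19/2; μ^(2)=-3; μ^(3)=-8

((0, 2, 2); (0, 0, 2); (4, 0, 0))
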